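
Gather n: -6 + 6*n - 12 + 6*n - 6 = 12*n - 24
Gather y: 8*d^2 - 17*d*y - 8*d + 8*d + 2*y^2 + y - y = 8*d^2 - 17*d*y + 2*y^2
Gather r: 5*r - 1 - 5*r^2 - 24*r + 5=-5*r^2 - 19*r + 4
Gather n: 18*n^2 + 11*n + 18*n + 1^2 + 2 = 18*n^2 + 29*n + 3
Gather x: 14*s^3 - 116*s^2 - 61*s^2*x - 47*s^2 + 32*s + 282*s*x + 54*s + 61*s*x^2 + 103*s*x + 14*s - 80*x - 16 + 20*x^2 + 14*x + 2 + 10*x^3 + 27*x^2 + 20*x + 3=14*s^3 - 163*s^2 + 100*s + 10*x^3 + x^2*(61*s + 47) + x*(-61*s^2 + 385*s - 46) - 11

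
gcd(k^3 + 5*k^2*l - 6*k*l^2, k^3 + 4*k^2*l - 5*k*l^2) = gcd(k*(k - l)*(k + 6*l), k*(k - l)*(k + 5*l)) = k^2 - k*l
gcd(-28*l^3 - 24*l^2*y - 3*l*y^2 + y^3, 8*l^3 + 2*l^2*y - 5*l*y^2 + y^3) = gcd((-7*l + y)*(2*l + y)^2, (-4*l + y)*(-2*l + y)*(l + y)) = 1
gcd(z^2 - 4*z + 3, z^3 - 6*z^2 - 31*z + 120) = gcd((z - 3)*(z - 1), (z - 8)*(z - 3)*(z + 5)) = z - 3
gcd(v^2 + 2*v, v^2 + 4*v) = v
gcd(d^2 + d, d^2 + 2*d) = d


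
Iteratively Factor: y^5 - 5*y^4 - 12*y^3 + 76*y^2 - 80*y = (y - 5)*(y^4 - 12*y^2 + 16*y) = (y - 5)*(y - 2)*(y^3 + 2*y^2 - 8*y) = (y - 5)*(y - 2)^2*(y^2 + 4*y) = y*(y - 5)*(y - 2)^2*(y + 4)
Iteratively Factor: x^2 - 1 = (x - 1)*(x + 1)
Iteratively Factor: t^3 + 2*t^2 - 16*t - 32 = (t + 4)*(t^2 - 2*t - 8) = (t - 4)*(t + 4)*(t + 2)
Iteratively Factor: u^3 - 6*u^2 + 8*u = (u - 2)*(u^2 - 4*u) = (u - 4)*(u - 2)*(u)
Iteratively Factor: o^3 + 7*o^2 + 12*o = (o + 3)*(o^2 + 4*o) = (o + 3)*(o + 4)*(o)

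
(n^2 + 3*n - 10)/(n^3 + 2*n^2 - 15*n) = (n - 2)/(n*(n - 3))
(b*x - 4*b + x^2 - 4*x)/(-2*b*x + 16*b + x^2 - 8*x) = (-b*x + 4*b - x^2 + 4*x)/(2*b*x - 16*b - x^2 + 8*x)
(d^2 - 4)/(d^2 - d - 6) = (d - 2)/(d - 3)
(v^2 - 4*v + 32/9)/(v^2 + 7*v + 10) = (v^2 - 4*v + 32/9)/(v^2 + 7*v + 10)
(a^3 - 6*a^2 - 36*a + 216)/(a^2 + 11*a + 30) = (a^2 - 12*a + 36)/(a + 5)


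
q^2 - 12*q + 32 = (q - 8)*(q - 4)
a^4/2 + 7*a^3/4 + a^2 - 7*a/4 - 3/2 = (a/2 + 1)*(a - 1)*(a + 1)*(a + 3/2)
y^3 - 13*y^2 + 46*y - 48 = (y - 8)*(y - 3)*(y - 2)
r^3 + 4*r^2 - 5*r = r*(r - 1)*(r + 5)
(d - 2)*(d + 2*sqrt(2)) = d^2 - 2*d + 2*sqrt(2)*d - 4*sqrt(2)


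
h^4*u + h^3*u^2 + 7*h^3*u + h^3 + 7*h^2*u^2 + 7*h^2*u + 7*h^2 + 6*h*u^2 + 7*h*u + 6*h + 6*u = (h + 1)*(h + 6)*(h + u)*(h*u + 1)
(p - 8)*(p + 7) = p^2 - p - 56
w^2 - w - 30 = (w - 6)*(w + 5)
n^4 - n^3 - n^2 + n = n*(n - 1)^2*(n + 1)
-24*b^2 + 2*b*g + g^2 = (-4*b + g)*(6*b + g)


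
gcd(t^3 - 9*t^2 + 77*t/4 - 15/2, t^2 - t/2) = t - 1/2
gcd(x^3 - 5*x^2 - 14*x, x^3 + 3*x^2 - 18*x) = x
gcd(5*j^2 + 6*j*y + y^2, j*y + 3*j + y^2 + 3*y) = j + y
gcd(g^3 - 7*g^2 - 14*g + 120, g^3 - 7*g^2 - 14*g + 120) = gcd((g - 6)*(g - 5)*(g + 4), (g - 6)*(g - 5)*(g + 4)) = g^3 - 7*g^2 - 14*g + 120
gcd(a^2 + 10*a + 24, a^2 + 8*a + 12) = a + 6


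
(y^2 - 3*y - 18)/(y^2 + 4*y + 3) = (y - 6)/(y + 1)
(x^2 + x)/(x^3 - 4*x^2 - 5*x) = 1/(x - 5)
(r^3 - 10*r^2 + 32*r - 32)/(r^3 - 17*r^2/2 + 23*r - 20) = 2*(r - 4)/(2*r - 5)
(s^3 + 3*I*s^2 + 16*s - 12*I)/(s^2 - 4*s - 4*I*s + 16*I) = (s^3 + 3*I*s^2 + 16*s - 12*I)/(s^2 - 4*s - 4*I*s + 16*I)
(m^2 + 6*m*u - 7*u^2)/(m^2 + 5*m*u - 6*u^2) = (m + 7*u)/(m + 6*u)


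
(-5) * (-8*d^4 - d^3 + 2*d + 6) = 40*d^4 + 5*d^3 - 10*d - 30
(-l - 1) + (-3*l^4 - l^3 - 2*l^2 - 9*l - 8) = -3*l^4 - l^3 - 2*l^2 - 10*l - 9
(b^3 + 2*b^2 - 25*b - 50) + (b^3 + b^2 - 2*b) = 2*b^3 + 3*b^2 - 27*b - 50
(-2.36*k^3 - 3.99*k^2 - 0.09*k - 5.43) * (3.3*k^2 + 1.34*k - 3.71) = -7.788*k^5 - 16.3294*k^4 + 3.112*k^3 - 3.2367*k^2 - 6.9423*k + 20.1453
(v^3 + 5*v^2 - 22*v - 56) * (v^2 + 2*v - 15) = v^5 + 7*v^4 - 27*v^3 - 175*v^2 + 218*v + 840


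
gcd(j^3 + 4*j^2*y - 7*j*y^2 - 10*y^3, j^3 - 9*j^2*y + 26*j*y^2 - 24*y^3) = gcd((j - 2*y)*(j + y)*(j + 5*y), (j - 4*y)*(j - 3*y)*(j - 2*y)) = -j + 2*y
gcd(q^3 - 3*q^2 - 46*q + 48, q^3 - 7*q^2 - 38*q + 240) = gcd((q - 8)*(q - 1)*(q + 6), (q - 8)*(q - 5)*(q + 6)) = q^2 - 2*q - 48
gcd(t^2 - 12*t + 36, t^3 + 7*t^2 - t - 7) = 1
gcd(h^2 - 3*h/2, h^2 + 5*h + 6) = 1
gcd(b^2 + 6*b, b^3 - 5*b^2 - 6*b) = b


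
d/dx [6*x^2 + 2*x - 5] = 12*x + 2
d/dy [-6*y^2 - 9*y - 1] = -12*y - 9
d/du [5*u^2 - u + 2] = 10*u - 1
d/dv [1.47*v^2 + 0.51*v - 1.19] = 2.94*v + 0.51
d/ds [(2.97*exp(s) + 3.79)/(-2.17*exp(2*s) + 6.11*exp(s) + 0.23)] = (6.4449*exp(2*s) + 16.4486*exp(s) - 22.4738)*exp(s)/(4.7089*exp(4*s) - 26.5174*exp(3*s) + 36.3339*exp(2*s) + 2.8106*exp(s) + 0.0529)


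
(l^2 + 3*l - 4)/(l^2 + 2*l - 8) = (l - 1)/(l - 2)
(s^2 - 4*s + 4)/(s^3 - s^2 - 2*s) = (s - 2)/(s*(s + 1))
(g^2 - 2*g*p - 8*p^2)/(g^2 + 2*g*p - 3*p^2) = (g^2 - 2*g*p - 8*p^2)/(g^2 + 2*g*p - 3*p^2)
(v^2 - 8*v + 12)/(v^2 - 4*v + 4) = (v - 6)/(v - 2)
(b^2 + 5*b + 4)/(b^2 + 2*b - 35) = (b^2 + 5*b + 4)/(b^2 + 2*b - 35)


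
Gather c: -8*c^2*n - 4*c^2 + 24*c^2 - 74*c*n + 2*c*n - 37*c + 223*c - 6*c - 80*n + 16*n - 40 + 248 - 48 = c^2*(20 - 8*n) + c*(180 - 72*n) - 64*n + 160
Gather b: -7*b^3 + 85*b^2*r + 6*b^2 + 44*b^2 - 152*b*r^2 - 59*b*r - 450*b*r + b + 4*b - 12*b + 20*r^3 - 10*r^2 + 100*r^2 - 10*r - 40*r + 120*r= -7*b^3 + b^2*(85*r + 50) + b*(-152*r^2 - 509*r - 7) + 20*r^3 + 90*r^2 + 70*r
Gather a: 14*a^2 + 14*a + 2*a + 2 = 14*a^2 + 16*a + 2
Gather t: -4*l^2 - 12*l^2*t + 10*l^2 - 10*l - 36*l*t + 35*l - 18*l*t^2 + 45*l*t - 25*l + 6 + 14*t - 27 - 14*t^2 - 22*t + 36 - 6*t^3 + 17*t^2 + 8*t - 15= 6*l^2 - 6*t^3 + t^2*(3 - 18*l) + t*(-12*l^2 + 9*l)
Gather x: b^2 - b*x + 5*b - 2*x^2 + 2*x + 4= b^2 + 5*b - 2*x^2 + x*(2 - b) + 4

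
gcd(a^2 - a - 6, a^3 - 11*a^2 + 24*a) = a - 3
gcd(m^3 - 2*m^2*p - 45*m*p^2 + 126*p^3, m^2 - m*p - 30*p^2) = -m + 6*p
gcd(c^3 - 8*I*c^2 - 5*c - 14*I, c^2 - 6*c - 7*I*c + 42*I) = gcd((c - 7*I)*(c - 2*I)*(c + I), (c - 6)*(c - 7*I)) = c - 7*I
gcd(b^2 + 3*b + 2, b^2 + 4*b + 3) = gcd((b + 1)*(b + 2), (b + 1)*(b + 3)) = b + 1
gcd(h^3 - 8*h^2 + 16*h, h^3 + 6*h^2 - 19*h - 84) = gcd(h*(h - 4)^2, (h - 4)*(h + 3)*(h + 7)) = h - 4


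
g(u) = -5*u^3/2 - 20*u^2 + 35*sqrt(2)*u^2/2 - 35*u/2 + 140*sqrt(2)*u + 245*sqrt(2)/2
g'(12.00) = -785.54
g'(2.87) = 145.97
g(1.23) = 397.78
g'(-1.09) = 161.23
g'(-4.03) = 20.41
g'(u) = -15*u^2/2 - 40*u + 35*sqrt(2)*u - 35/2 + 140*sqrt(2)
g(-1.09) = -14.61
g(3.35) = 737.19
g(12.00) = -1297.06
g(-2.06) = -156.56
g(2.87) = 671.26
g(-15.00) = 6971.86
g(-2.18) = -171.76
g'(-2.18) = 124.14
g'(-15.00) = -1649.47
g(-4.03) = -313.38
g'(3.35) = 128.14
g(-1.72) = -110.43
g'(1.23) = 180.83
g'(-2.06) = 129.10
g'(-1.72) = 141.97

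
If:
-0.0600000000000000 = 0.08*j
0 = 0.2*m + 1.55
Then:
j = -0.75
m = -7.75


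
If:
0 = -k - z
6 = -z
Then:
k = 6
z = -6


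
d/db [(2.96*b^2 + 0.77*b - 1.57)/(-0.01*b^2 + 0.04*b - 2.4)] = (0.1261*b^2 - 14.2394*b - 1.7852)/(0.0001*b^4 - 0.0008*b^3 + 0.0496*b^2 - 0.192*b + 5.76)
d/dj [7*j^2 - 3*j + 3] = 14*j - 3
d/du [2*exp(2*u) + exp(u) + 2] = (4*exp(u) + 1)*exp(u)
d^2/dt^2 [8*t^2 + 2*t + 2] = 16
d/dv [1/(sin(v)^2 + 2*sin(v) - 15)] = -2*(sin(v) + 1)*cos(v)/(sin(v)^2 + 2*sin(v) - 15)^2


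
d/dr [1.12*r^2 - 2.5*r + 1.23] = 2.24*r - 2.5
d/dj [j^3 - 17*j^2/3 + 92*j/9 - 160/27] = 3*j^2 - 34*j/3 + 92/9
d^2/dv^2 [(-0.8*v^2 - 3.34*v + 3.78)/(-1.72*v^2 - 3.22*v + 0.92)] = (10.900672*v^3 - 59.500992*v^2 - 93.899616*v - 69.204976)/(5.088448*v^6 + 28.578144*v^5 + 45.33576*v^4 + 2.81428*v^3 - 24.24936*v^2 + 8.176224*v - 0.778688)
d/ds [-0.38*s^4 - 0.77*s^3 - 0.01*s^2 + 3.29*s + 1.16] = -1.52*s^3 - 2.31*s^2 - 0.02*s + 3.29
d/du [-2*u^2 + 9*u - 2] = 9 - 4*u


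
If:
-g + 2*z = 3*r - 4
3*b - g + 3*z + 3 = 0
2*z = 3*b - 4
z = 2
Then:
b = 8/3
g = 17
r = -3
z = 2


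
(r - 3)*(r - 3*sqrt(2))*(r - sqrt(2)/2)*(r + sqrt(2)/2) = r^4 - 3*sqrt(2)*r^3 - 3*r^3 - r^2/2 + 9*sqrt(2)*r^2 + 3*r/2 + 3*sqrt(2)*r/2 - 9*sqrt(2)/2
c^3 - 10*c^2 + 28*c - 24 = (c - 6)*(c - 2)^2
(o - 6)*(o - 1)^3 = o^4 - 9*o^3 + 21*o^2 - 19*o + 6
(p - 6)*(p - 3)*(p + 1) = p^3 - 8*p^2 + 9*p + 18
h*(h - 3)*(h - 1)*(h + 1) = h^4 - 3*h^3 - h^2 + 3*h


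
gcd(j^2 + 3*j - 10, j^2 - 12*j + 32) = 1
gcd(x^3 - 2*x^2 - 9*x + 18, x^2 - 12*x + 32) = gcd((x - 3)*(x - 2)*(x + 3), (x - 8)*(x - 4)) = 1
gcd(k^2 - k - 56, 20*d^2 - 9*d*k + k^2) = 1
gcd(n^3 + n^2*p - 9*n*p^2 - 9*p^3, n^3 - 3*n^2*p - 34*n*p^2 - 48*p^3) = n + 3*p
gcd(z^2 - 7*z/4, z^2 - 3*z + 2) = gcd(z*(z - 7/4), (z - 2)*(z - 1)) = 1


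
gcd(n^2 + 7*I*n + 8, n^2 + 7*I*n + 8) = n^2 + 7*I*n + 8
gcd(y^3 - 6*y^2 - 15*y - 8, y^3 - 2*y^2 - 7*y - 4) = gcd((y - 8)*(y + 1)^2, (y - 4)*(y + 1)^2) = y^2 + 2*y + 1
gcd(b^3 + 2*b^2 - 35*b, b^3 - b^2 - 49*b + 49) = b + 7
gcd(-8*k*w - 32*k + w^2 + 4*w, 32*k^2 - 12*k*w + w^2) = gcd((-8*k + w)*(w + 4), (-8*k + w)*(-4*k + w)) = -8*k + w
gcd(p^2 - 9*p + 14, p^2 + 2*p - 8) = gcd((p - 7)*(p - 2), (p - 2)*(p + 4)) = p - 2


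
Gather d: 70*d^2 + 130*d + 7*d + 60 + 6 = 70*d^2 + 137*d + 66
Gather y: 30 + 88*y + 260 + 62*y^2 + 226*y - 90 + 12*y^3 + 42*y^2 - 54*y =12*y^3 + 104*y^2 + 260*y + 200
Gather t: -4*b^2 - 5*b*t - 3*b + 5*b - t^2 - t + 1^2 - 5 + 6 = -4*b^2 + 2*b - t^2 + t*(-5*b - 1) + 2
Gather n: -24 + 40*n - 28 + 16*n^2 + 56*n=16*n^2 + 96*n - 52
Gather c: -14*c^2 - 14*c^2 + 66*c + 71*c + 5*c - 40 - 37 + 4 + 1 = -28*c^2 + 142*c - 72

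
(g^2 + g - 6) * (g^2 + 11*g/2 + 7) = g^4 + 13*g^3/2 + 13*g^2/2 - 26*g - 42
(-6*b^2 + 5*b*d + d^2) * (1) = -6*b^2 + 5*b*d + d^2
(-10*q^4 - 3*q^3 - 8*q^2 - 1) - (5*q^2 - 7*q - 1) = -10*q^4 - 3*q^3 - 13*q^2 + 7*q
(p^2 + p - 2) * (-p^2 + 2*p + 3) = -p^4 + p^3 + 7*p^2 - p - 6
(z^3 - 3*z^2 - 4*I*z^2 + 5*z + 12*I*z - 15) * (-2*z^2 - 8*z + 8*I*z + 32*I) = -2*z^5 - 2*z^4 + 16*I*z^4 + 46*z^3 + 16*I*z^3 + 22*z^2 - 152*I*z^2 - 264*z + 40*I*z - 480*I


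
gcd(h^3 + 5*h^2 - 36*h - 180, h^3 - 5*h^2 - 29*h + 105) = h + 5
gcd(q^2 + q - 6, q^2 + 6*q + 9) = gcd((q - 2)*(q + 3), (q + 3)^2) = q + 3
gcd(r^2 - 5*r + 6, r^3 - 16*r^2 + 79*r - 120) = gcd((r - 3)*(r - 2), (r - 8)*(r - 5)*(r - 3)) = r - 3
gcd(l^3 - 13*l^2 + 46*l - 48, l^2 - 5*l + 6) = l^2 - 5*l + 6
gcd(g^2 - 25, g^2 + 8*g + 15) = g + 5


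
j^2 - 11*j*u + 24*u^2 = (j - 8*u)*(j - 3*u)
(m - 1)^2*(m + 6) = m^3 + 4*m^2 - 11*m + 6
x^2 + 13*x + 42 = (x + 6)*(x + 7)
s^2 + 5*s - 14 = (s - 2)*(s + 7)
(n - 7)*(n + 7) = n^2 - 49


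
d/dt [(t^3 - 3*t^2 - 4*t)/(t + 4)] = (2*t^3 + 9*t^2 - 24*t - 16)/(t^2 + 8*t + 16)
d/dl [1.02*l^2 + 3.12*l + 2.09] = 2.04*l + 3.12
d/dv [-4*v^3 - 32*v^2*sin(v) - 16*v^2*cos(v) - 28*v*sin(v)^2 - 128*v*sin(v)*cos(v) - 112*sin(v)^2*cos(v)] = 16*v^2*sin(v) - 32*v^2*cos(v) - 12*v^2 - 64*v*sin(v) - 28*v*sin(2*v) - 32*v*cos(v) - 128*v*cos(2*v) + 28*sin(v) - 64*sin(2*v) - 84*sin(3*v) + 14*cos(2*v) - 14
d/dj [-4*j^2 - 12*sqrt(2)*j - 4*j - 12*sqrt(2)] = -8*j - 12*sqrt(2) - 4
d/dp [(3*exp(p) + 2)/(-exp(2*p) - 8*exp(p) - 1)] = (3*exp(2*p) + 4*exp(p) + 13)*exp(p)/(exp(4*p) + 16*exp(3*p) + 66*exp(2*p) + 16*exp(p) + 1)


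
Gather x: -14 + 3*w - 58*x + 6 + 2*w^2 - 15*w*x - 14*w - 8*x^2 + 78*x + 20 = 2*w^2 - 11*w - 8*x^2 + x*(20 - 15*w) + 12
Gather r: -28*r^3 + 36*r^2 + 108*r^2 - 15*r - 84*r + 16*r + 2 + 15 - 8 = -28*r^3 + 144*r^2 - 83*r + 9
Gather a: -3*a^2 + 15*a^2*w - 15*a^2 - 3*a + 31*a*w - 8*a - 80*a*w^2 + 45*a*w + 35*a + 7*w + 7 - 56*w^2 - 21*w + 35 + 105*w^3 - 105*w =a^2*(15*w - 18) + a*(-80*w^2 + 76*w + 24) + 105*w^3 - 56*w^2 - 119*w + 42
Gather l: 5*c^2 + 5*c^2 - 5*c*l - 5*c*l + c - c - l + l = 10*c^2 - 10*c*l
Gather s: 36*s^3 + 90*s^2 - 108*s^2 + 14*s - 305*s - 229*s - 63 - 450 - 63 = 36*s^3 - 18*s^2 - 520*s - 576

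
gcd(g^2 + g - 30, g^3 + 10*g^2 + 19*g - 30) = g + 6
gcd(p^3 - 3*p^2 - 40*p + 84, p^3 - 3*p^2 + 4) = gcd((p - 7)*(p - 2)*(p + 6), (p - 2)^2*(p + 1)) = p - 2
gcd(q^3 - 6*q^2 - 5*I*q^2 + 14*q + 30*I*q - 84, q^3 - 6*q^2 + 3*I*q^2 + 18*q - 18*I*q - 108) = q - 6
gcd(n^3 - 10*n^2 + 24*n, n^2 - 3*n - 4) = n - 4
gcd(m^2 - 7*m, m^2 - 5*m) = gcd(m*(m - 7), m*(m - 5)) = m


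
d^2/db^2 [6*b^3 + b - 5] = 36*b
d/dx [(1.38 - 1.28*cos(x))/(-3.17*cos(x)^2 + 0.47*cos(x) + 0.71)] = (4.0576*cos(x)^2 - 8.7492*cos(x) + 1.5574)*sin(x)/(10.0489*cos(x)^4 - 2.9798*cos(x)^3 - 4.2805*cos(x)^2 + 0.6674*cos(x) + 0.5041)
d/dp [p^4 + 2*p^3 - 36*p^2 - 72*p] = 4*p^3 + 6*p^2 - 72*p - 72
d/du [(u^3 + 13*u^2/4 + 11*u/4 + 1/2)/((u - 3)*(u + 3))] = (4*u^4 - 119*u^2 - 238*u - 99)/(4*(u^4 - 18*u^2 + 81))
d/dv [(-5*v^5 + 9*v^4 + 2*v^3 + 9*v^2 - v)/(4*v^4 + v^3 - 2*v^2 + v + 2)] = (-20*v^8 - 10*v^7 + 31*v^6 - 128*v^5 - 24*v^4 + 78*v^3 + 19*v^2 + 36*v - 2)/(16*v^8 + 8*v^7 - 15*v^6 + 4*v^5 + 22*v^4 - 7*v^2 + 4*v + 4)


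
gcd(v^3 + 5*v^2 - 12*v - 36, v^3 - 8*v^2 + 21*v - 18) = v - 3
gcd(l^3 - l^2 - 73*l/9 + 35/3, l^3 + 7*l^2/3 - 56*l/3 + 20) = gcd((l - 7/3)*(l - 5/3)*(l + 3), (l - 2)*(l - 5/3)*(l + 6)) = l - 5/3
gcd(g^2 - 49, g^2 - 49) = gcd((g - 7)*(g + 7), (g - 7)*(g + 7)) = g^2 - 49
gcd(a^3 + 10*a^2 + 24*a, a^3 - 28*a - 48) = a + 4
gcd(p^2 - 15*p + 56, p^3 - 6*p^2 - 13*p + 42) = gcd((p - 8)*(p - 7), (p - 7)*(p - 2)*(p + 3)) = p - 7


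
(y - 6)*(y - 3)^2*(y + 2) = y^4 - 10*y^3 + 21*y^2 + 36*y - 108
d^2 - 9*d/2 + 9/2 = (d - 3)*(d - 3/2)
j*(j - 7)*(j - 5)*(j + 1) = j^4 - 11*j^3 + 23*j^2 + 35*j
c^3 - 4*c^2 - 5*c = c*(c - 5)*(c + 1)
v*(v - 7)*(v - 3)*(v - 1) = v^4 - 11*v^3 + 31*v^2 - 21*v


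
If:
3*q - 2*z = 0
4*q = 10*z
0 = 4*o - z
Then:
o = 0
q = 0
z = 0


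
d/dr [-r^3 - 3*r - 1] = -3*r^2 - 3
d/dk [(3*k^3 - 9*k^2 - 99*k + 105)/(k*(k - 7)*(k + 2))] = 6*(-k^2 + 5*k + 5)/(k^2*(k^2 + 4*k + 4))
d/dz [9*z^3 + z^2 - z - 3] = 27*z^2 + 2*z - 1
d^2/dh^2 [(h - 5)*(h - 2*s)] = 2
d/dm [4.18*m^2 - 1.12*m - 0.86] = 8.36*m - 1.12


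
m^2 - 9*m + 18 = (m - 6)*(m - 3)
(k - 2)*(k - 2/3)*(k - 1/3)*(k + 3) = k^4 - 61*k^2/9 + 56*k/9 - 4/3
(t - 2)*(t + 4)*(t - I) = t^3 + 2*t^2 - I*t^2 - 8*t - 2*I*t + 8*I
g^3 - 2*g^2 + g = g*(g - 1)^2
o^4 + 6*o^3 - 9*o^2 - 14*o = o*(o - 2)*(o + 1)*(o + 7)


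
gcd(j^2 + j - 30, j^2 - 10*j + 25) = j - 5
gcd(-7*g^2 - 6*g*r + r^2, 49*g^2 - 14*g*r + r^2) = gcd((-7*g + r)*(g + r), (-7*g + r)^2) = -7*g + r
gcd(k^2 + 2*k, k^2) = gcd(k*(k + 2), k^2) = k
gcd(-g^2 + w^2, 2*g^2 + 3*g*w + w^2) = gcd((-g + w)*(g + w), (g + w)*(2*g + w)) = g + w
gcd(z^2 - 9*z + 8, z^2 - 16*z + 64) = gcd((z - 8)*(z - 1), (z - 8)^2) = z - 8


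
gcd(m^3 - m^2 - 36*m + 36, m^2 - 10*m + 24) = m - 6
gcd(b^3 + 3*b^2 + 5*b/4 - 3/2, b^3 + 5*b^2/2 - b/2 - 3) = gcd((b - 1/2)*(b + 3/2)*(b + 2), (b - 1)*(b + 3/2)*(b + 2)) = b^2 + 7*b/2 + 3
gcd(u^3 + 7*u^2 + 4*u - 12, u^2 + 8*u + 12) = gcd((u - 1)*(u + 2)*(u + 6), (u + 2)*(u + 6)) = u^2 + 8*u + 12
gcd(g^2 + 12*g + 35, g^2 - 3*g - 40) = g + 5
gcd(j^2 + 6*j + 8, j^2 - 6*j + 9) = 1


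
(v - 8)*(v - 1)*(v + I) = v^3 - 9*v^2 + I*v^2 + 8*v - 9*I*v + 8*I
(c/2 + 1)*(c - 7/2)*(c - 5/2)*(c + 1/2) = c^4/2 - 7*c^3/4 - 21*c^2/8 + 127*c/16 + 35/8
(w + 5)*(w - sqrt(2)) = w^2 - sqrt(2)*w + 5*w - 5*sqrt(2)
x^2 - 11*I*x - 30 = (x - 6*I)*(x - 5*I)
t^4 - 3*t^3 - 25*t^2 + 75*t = t*(t - 5)*(t - 3)*(t + 5)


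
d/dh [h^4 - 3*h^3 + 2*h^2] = h*(4*h^2 - 9*h + 4)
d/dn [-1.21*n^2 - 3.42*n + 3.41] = -2.42*n - 3.42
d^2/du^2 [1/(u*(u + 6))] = 2*(u^2 + u*(u + 6) + (u + 6)^2)/(u^3*(u + 6)^3)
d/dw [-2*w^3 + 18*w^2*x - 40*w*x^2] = -6*w^2 + 36*w*x - 40*x^2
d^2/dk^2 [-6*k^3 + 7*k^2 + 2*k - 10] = 14 - 36*k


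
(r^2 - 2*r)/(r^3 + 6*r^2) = (r - 2)/(r*(r + 6))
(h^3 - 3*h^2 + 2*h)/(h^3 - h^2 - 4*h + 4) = h/(h + 2)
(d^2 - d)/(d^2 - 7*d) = (d - 1)/(d - 7)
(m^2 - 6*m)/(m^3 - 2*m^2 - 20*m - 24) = m/(m^2 + 4*m + 4)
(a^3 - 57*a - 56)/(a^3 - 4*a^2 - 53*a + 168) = (a + 1)/(a - 3)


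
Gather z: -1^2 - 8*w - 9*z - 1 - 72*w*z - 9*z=-8*w + z*(-72*w - 18) - 2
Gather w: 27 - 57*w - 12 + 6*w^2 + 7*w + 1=6*w^2 - 50*w + 16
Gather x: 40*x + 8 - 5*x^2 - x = -5*x^2 + 39*x + 8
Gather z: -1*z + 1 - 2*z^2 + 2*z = -2*z^2 + z + 1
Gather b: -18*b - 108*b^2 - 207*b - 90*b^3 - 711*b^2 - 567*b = -90*b^3 - 819*b^2 - 792*b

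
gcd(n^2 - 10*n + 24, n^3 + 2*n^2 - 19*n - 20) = n - 4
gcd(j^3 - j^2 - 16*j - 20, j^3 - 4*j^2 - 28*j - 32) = j^2 + 4*j + 4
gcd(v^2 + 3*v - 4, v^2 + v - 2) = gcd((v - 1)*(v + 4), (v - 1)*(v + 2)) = v - 1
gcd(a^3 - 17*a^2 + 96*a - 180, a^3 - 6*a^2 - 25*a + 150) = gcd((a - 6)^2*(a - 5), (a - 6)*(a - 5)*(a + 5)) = a^2 - 11*a + 30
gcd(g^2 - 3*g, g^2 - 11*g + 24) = g - 3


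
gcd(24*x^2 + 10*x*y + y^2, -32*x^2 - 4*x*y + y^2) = 4*x + y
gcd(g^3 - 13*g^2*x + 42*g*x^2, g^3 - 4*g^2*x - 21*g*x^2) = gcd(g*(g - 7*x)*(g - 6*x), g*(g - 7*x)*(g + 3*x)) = -g^2 + 7*g*x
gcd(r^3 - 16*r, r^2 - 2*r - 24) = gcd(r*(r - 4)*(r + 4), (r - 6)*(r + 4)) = r + 4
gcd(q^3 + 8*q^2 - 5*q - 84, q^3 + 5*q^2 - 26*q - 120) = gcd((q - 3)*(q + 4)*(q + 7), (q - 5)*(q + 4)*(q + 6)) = q + 4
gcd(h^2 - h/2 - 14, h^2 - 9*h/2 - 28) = h + 7/2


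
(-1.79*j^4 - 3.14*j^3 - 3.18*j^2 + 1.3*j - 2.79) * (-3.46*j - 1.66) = 6.1934*j^5 + 13.8358*j^4 + 16.2152*j^3 + 0.7808*j^2 + 7.4954*j + 4.6314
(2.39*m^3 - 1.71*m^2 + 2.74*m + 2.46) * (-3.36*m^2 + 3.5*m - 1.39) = -8.0304*m^5 + 14.1106*m^4 - 18.5135*m^3 + 3.7013*m^2 + 4.8014*m - 3.4194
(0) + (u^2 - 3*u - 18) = u^2 - 3*u - 18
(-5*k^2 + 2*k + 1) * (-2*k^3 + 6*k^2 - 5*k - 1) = 10*k^5 - 34*k^4 + 35*k^3 + k^2 - 7*k - 1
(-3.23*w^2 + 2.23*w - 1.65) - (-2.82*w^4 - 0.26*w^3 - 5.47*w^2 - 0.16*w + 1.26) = 2.82*w^4 + 0.26*w^3 + 2.24*w^2 + 2.39*w - 2.91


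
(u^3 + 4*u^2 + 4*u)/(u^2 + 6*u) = (u^2 + 4*u + 4)/(u + 6)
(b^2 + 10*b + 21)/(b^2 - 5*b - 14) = (b^2 + 10*b + 21)/(b^2 - 5*b - 14)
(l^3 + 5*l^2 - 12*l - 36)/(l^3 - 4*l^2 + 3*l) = (l^2 + 8*l + 12)/(l*(l - 1))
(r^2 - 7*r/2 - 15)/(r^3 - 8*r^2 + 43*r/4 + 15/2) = 2*(2*r + 5)/(4*r^2 - 8*r - 5)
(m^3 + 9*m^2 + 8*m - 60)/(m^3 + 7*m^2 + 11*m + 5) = (m^2 + 4*m - 12)/(m^2 + 2*m + 1)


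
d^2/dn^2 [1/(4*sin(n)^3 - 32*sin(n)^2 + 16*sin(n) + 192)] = (-9*sin(n)^6 + 88*sin(n)^5 - 252*sin(n)^4 + 400*sin(n)^3 - 1144*sin(n)^2 - 288*sin(n) + 800)/(4*(sin(n)^3 - 8*sin(n)^2 + 4*sin(n) + 48)^3)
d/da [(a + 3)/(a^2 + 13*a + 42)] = (a^2 + 13*a - (a + 3)*(2*a + 13) + 42)/(a^2 + 13*a + 42)^2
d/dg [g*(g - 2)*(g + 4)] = 3*g^2 + 4*g - 8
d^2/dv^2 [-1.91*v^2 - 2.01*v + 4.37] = -3.82000000000000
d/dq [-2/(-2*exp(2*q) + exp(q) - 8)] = (2 - 8*exp(q))*exp(q)/(2*exp(2*q) - exp(q) + 8)^2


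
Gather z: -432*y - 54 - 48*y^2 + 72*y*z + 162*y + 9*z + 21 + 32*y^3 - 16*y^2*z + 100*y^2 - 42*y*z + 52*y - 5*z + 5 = 32*y^3 + 52*y^2 - 218*y + z*(-16*y^2 + 30*y + 4) - 28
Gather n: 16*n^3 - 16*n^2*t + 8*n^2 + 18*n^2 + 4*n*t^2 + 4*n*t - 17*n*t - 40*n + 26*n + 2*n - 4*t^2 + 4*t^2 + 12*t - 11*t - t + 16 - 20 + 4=16*n^3 + n^2*(26 - 16*t) + n*(4*t^2 - 13*t - 12)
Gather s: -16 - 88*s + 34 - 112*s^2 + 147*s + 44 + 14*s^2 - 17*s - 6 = -98*s^2 + 42*s + 56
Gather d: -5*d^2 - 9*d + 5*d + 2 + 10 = -5*d^2 - 4*d + 12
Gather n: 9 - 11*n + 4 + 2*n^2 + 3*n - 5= 2*n^2 - 8*n + 8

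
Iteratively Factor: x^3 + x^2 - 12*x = (x)*(x^2 + x - 12) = x*(x - 3)*(x + 4)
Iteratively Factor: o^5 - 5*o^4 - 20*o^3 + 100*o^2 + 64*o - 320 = (o - 4)*(o^4 - o^3 - 24*o^2 + 4*o + 80) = (o - 4)*(o + 4)*(o^3 - 5*o^2 - 4*o + 20) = (o - 4)*(o + 2)*(o + 4)*(o^2 - 7*o + 10) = (o - 5)*(o - 4)*(o + 2)*(o + 4)*(o - 2)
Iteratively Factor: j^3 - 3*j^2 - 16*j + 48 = (j - 4)*(j^2 + j - 12) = (j - 4)*(j - 3)*(j + 4)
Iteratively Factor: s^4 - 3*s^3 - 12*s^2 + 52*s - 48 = (s - 2)*(s^3 - s^2 - 14*s + 24) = (s - 3)*(s - 2)*(s^2 + 2*s - 8) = (s - 3)*(s - 2)*(s + 4)*(s - 2)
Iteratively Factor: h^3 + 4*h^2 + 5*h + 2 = (h + 1)*(h^2 + 3*h + 2) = (h + 1)^2*(h + 2)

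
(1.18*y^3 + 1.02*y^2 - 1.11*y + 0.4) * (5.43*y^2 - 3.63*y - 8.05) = 6.4074*y^5 + 1.2552*y^4 - 19.2289*y^3 - 2.0097*y^2 + 7.4835*y - 3.22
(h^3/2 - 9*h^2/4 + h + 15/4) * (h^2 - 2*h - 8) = h^5/2 - 13*h^4/4 + 3*h^3/2 + 79*h^2/4 - 31*h/2 - 30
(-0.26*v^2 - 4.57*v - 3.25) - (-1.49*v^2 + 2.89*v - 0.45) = 1.23*v^2 - 7.46*v - 2.8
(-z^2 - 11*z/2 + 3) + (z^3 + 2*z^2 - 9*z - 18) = z^3 + z^2 - 29*z/2 - 15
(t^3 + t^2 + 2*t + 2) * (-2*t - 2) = -2*t^4 - 4*t^3 - 6*t^2 - 8*t - 4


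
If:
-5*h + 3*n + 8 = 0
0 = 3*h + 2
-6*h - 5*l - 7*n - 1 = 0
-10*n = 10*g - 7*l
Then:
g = 79/10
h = -2/3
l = 53/9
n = -34/9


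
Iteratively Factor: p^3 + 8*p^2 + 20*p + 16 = (p + 2)*(p^2 + 6*p + 8) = (p + 2)*(p + 4)*(p + 2)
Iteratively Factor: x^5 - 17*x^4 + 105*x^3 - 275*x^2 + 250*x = (x - 5)*(x^4 - 12*x^3 + 45*x^2 - 50*x) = (x - 5)^2*(x^3 - 7*x^2 + 10*x) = (x - 5)^2*(x - 2)*(x^2 - 5*x) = (x - 5)^3*(x - 2)*(x)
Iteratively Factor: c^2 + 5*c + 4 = (c + 1)*(c + 4)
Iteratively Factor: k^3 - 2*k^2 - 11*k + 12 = (k + 3)*(k^2 - 5*k + 4) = (k - 4)*(k + 3)*(k - 1)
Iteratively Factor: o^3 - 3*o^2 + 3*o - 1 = (o - 1)*(o^2 - 2*o + 1) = (o - 1)^2*(o - 1)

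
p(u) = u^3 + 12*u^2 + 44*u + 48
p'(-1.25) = 18.69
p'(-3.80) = -3.88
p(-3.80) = -0.79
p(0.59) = 78.34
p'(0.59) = 59.20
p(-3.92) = -0.32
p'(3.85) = 180.87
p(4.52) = 584.39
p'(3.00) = 143.00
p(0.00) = 48.00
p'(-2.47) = 3.02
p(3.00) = 315.00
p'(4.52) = 213.77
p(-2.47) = -2.54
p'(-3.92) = -3.98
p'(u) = 3*u^2 + 24*u + 44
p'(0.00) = 44.00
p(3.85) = 452.34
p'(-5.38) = 1.71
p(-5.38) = 2.89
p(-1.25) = 9.80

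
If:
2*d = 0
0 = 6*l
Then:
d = 0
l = 0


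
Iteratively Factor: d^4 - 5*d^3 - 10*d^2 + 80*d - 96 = (d + 4)*(d^3 - 9*d^2 + 26*d - 24) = (d - 4)*(d + 4)*(d^2 - 5*d + 6) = (d - 4)*(d - 3)*(d + 4)*(d - 2)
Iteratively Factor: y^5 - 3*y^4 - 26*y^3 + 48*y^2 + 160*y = (y - 4)*(y^4 + y^3 - 22*y^2 - 40*y) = (y - 4)*(y + 2)*(y^3 - y^2 - 20*y) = (y - 5)*(y - 4)*(y + 2)*(y^2 + 4*y) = y*(y - 5)*(y - 4)*(y + 2)*(y + 4)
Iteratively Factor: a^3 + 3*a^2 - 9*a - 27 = (a + 3)*(a^2 - 9) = (a + 3)^2*(a - 3)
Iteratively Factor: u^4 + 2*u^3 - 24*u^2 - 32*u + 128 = (u - 2)*(u^3 + 4*u^2 - 16*u - 64) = (u - 2)*(u + 4)*(u^2 - 16) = (u - 4)*(u - 2)*(u + 4)*(u + 4)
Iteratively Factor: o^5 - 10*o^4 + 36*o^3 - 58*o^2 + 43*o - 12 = (o - 1)*(o^4 - 9*o^3 + 27*o^2 - 31*o + 12) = (o - 4)*(o - 1)*(o^3 - 5*o^2 + 7*o - 3) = (o - 4)*(o - 3)*(o - 1)*(o^2 - 2*o + 1) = (o - 4)*(o - 3)*(o - 1)^2*(o - 1)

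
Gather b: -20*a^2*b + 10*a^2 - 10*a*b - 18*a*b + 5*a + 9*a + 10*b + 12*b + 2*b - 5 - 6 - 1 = 10*a^2 + 14*a + b*(-20*a^2 - 28*a + 24) - 12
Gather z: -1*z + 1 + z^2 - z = z^2 - 2*z + 1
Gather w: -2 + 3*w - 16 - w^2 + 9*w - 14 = -w^2 + 12*w - 32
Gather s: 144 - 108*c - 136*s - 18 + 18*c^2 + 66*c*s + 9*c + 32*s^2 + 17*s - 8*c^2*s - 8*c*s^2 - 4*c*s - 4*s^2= 18*c^2 - 99*c + s^2*(28 - 8*c) + s*(-8*c^2 + 62*c - 119) + 126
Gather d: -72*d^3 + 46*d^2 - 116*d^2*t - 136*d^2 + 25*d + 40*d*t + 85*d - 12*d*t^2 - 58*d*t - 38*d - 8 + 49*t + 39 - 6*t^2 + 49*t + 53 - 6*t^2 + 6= -72*d^3 + d^2*(-116*t - 90) + d*(-12*t^2 - 18*t + 72) - 12*t^2 + 98*t + 90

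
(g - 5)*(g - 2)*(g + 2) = g^3 - 5*g^2 - 4*g + 20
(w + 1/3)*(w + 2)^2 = w^3 + 13*w^2/3 + 16*w/3 + 4/3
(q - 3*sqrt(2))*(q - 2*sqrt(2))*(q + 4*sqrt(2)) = q^3 - sqrt(2)*q^2 - 28*q + 48*sqrt(2)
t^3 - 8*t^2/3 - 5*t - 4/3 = (t - 4)*(t + 1/3)*(t + 1)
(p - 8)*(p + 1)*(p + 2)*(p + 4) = p^4 - p^3 - 42*p^2 - 104*p - 64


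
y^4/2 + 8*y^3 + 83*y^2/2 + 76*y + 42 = (y/2 + 1)*(y + 1)*(y + 6)*(y + 7)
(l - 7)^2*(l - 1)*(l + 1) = l^4 - 14*l^3 + 48*l^2 + 14*l - 49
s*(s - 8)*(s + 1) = s^3 - 7*s^2 - 8*s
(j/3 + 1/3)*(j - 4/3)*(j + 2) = j^3/3 + 5*j^2/9 - 2*j/3 - 8/9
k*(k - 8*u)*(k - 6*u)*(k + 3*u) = k^4 - 11*k^3*u + 6*k^2*u^2 + 144*k*u^3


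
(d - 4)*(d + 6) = d^2 + 2*d - 24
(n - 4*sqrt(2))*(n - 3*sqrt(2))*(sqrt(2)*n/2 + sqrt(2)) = sqrt(2)*n^3/2 - 7*n^2 + sqrt(2)*n^2 - 14*n + 12*sqrt(2)*n + 24*sqrt(2)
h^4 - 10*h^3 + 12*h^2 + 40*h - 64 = (h - 8)*(h - 2)^2*(h + 2)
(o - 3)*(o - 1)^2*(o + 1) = o^4 - 4*o^3 + 2*o^2 + 4*o - 3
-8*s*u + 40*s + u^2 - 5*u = (-8*s + u)*(u - 5)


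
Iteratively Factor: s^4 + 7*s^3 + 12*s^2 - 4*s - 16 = (s - 1)*(s^3 + 8*s^2 + 20*s + 16) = (s - 1)*(s + 4)*(s^2 + 4*s + 4) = (s - 1)*(s + 2)*(s + 4)*(s + 2)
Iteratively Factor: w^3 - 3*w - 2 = (w - 2)*(w^2 + 2*w + 1) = (w - 2)*(w + 1)*(w + 1)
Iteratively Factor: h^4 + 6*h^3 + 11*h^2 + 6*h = (h + 1)*(h^3 + 5*h^2 + 6*h) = h*(h + 1)*(h^2 + 5*h + 6) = h*(h + 1)*(h + 3)*(h + 2)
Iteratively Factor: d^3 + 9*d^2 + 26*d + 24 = (d + 2)*(d^2 + 7*d + 12) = (d + 2)*(d + 4)*(d + 3)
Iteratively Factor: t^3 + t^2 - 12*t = (t)*(t^2 + t - 12) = t*(t + 4)*(t - 3)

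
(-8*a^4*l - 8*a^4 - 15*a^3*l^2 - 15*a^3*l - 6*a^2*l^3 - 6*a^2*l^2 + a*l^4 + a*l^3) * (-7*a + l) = 56*a^5*l + 56*a^5 + 97*a^4*l^2 + 97*a^4*l + 27*a^3*l^3 + 27*a^3*l^2 - 13*a^2*l^4 - 13*a^2*l^3 + a*l^5 + a*l^4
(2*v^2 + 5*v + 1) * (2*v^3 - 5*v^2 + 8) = 4*v^5 - 23*v^3 + 11*v^2 + 40*v + 8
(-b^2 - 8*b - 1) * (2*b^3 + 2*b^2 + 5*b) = -2*b^5 - 18*b^4 - 23*b^3 - 42*b^2 - 5*b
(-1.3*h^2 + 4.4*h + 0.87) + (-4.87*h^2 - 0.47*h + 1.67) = -6.17*h^2 + 3.93*h + 2.54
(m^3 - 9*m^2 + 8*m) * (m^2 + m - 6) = m^5 - 8*m^4 - 7*m^3 + 62*m^2 - 48*m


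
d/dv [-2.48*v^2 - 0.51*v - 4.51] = -4.96*v - 0.51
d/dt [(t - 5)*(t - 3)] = 2*t - 8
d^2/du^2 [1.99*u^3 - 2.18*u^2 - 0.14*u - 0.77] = 11.94*u - 4.36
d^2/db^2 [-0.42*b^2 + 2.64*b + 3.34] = -0.840000000000000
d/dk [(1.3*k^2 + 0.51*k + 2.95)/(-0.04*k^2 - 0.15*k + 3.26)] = (-0.1746*k^2 + 8.712*k + 2.1051)/(0.0016*k^4 + 0.012*k^3 - 0.2383*k^2 - 0.978*k + 10.6276)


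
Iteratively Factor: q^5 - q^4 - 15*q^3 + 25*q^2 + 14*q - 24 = (q - 2)*(q^4 + q^3 - 13*q^2 - q + 12) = (q - 2)*(q + 4)*(q^3 - 3*q^2 - q + 3) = (q - 2)*(q + 1)*(q + 4)*(q^2 - 4*q + 3) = (q - 3)*(q - 2)*(q + 1)*(q + 4)*(q - 1)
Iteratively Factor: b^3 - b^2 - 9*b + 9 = (b - 3)*(b^2 + 2*b - 3) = (b - 3)*(b + 3)*(b - 1)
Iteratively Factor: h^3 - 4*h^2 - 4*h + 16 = (h - 2)*(h^2 - 2*h - 8) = (h - 2)*(h + 2)*(h - 4)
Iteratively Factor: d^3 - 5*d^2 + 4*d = (d)*(d^2 - 5*d + 4) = d*(d - 4)*(d - 1)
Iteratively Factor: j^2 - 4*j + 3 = (j - 1)*(j - 3)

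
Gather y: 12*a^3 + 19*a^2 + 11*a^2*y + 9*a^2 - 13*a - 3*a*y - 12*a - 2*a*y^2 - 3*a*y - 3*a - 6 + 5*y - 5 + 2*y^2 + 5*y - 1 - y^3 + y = 12*a^3 + 28*a^2 - 28*a - y^3 + y^2*(2 - 2*a) + y*(11*a^2 - 6*a + 11) - 12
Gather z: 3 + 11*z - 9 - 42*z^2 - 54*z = -42*z^2 - 43*z - 6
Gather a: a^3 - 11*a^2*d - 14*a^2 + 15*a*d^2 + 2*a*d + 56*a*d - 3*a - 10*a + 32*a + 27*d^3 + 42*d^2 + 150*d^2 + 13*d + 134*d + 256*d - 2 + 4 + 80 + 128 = a^3 + a^2*(-11*d - 14) + a*(15*d^2 + 58*d + 19) + 27*d^3 + 192*d^2 + 403*d + 210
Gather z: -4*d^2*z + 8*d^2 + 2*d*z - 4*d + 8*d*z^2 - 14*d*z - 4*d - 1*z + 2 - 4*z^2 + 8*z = 8*d^2 - 8*d + z^2*(8*d - 4) + z*(-4*d^2 - 12*d + 7) + 2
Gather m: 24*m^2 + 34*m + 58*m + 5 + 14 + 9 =24*m^2 + 92*m + 28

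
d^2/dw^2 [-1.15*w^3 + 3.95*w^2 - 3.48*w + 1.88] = 7.9 - 6.9*w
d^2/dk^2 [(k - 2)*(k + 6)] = 2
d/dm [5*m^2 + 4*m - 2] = 10*m + 4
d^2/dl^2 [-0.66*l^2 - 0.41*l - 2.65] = -1.32000000000000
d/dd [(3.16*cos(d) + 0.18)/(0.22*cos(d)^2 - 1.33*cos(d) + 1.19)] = (0.6952*cos(d)^2 + 0.0792000000000002*cos(d) - 3.9998)*sin(d)/(0.0484*cos(d)^4 - 0.5852*cos(d)^3 + 2.2925*cos(d)^2 - 3.1654*cos(d) + 1.4161)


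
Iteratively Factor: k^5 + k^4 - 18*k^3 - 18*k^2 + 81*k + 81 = (k - 3)*(k^4 + 4*k^3 - 6*k^2 - 36*k - 27) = (k - 3)*(k + 3)*(k^3 + k^2 - 9*k - 9) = (k - 3)^2*(k + 3)*(k^2 + 4*k + 3) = (k - 3)^2*(k + 3)^2*(k + 1)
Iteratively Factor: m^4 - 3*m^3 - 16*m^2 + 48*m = (m - 3)*(m^3 - 16*m) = m*(m - 3)*(m^2 - 16) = m*(m - 4)*(m - 3)*(m + 4)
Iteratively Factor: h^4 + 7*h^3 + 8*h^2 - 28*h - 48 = (h + 2)*(h^3 + 5*h^2 - 2*h - 24) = (h + 2)*(h + 3)*(h^2 + 2*h - 8) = (h + 2)*(h + 3)*(h + 4)*(h - 2)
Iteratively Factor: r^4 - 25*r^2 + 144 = (r + 4)*(r^3 - 4*r^2 - 9*r + 36) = (r - 3)*(r + 4)*(r^2 - r - 12) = (r - 4)*(r - 3)*(r + 4)*(r + 3)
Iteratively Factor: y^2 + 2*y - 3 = (y + 3)*(y - 1)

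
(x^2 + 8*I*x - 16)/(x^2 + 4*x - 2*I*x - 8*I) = (x^2 + 8*I*x - 16)/(x^2 + 2*x*(2 - I) - 8*I)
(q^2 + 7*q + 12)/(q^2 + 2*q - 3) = (q + 4)/(q - 1)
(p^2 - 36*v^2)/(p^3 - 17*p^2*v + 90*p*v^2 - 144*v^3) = (p + 6*v)/(p^2 - 11*p*v + 24*v^2)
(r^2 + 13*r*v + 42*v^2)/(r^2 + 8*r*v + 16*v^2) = (r^2 + 13*r*v + 42*v^2)/(r^2 + 8*r*v + 16*v^2)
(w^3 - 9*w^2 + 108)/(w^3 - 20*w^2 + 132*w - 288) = (w + 3)/(w - 8)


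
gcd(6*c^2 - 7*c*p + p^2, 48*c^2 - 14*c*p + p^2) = -6*c + p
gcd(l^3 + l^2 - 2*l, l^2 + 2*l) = l^2 + 2*l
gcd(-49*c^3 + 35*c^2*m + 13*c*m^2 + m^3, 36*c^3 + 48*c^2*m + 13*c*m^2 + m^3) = 1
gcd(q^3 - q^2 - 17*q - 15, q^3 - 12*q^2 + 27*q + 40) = q^2 - 4*q - 5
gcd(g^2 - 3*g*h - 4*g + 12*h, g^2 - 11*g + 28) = g - 4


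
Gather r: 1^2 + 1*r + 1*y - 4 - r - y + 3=0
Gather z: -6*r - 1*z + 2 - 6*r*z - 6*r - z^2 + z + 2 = -6*r*z - 12*r - z^2 + 4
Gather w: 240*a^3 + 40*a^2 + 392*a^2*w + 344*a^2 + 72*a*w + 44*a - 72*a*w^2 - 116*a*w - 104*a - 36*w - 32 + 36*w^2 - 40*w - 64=240*a^3 + 384*a^2 - 60*a + w^2*(36 - 72*a) + w*(392*a^2 - 44*a - 76) - 96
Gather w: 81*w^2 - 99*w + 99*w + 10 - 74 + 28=81*w^2 - 36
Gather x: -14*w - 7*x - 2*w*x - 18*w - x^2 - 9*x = -32*w - x^2 + x*(-2*w - 16)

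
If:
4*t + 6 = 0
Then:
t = -3/2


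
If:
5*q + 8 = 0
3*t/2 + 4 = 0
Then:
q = -8/5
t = -8/3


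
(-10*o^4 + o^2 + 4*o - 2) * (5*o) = -50*o^5 + 5*o^3 + 20*o^2 - 10*o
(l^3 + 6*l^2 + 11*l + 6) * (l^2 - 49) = l^5 + 6*l^4 - 38*l^3 - 288*l^2 - 539*l - 294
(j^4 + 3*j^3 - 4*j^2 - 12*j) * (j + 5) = j^5 + 8*j^4 + 11*j^3 - 32*j^2 - 60*j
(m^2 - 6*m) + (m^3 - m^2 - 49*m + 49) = m^3 - 55*m + 49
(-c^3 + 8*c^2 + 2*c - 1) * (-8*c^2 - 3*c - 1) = 8*c^5 - 61*c^4 - 39*c^3 - 6*c^2 + c + 1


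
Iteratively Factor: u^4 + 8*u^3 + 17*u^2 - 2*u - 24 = (u + 3)*(u^3 + 5*u^2 + 2*u - 8) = (u - 1)*(u + 3)*(u^2 + 6*u + 8) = (u - 1)*(u + 3)*(u + 4)*(u + 2)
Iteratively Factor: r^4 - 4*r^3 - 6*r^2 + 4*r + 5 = (r - 5)*(r^3 + r^2 - r - 1) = (r - 5)*(r - 1)*(r^2 + 2*r + 1) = (r - 5)*(r - 1)*(r + 1)*(r + 1)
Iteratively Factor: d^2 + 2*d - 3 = (d + 3)*(d - 1)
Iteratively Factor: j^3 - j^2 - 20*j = (j + 4)*(j^2 - 5*j) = j*(j + 4)*(j - 5)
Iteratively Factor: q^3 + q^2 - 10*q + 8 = (q + 4)*(q^2 - 3*q + 2) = (q - 1)*(q + 4)*(q - 2)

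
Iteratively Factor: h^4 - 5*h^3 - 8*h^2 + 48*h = (h - 4)*(h^3 - h^2 - 12*h) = h*(h - 4)*(h^2 - h - 12) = h*(h - 4)^2*(h + 3)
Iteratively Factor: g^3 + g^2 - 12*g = (g - 3)*(g^2 + 4*g) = g*(g - 3)*(g + 4)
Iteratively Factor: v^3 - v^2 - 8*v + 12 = (v - 2)*(v^2 + v - 6) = (v - 2)*(v + 3)*(v - 2)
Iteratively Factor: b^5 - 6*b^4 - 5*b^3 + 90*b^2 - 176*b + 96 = (b - 2)*(b^4 - 4*b^3 - 13*b^2 + 64*b - 48) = (b - 3)*(b - 2)*(b^3 - b^2 - 16*b + 16) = (b - 4)*(b - 3)*(b - 2)*(b^2 + 3*b - 4) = (b - 4)*(b - 3)*(b - 2)*(b + 4)*(b - 1)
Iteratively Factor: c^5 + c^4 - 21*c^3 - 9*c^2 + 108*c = (c + 3)*(c^4 - 2*c^3 - 15*c^2 + 36*c) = (c + 3)*(c + 4)*(c^3 - 6*c^2 + 9*c) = (c - 3)*(c + 3)*(c + 4)*(c^2 - 3*c) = c*(c - 3)*(c + 3)*(c + 4)*(c - 3)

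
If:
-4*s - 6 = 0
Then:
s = -3/2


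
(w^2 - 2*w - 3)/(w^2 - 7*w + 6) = (w^2 - 2*w - 3)/(w^2 - 7*w + 6)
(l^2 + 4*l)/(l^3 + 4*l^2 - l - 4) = l/(l^2 - 1)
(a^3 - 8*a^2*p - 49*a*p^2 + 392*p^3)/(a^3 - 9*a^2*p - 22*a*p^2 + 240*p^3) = (-a^2 + 49*p^2)/(-a^2 + a*p + 30*p^2)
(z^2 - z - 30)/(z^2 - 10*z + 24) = (z + 5)/(z - 4)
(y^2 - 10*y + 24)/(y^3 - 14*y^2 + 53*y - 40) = (y^2 - 10*y + 24)/(y^3 - 14*y^2 + 53*y - 40)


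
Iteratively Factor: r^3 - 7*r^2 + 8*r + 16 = (r - 4)*(r^2 - 3*r - 4) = (r - 4)*(r + 1)*(r - 4)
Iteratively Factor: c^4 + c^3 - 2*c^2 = (c)*(c^3 + c^2 - 2*c) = c^2*(c^2 + c - 2) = c^2*(c + 2)*(c - 1)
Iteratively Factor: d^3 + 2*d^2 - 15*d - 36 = (d + 3)*(d^2 - d - 12) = (d + 3)^2*(d - 4)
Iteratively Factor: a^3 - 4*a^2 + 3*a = (a)*(a^2 - 4*a + 3) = a*(a - 1)*(a - 3)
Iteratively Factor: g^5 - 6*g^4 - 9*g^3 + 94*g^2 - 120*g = (g + 4)*(g^4 - 10*g^3 + 31*g^2 - 30*g) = (g - 5)*(g + 4)*(g^3 - 5*g^2 + 6*g) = (g - 5)*(g - 2)*(g + 4)*(g^2 - 3*g) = g*(g - 5)*(g - 2)*(g + 4)*(g - 3)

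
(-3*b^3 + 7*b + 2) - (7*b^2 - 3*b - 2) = -3*b^3 - 7*b^2 + 10*b + 4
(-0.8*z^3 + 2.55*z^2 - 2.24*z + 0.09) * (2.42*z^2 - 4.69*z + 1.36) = -1.936*z^5 + 9.923*z^4 - 18.4683*z^3 + 14.1914*z^2 - 3.4685*z + 0.1224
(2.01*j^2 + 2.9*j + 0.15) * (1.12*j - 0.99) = 2.2512*j^3 + 1.2581*j^2 - 2.703*j - 0.1485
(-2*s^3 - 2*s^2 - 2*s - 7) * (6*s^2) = -12*s^5 - 12*s^4 - 12*s^3 - 42*s^2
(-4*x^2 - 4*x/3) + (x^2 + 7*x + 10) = -3*x^2 + 17*x/3 + 10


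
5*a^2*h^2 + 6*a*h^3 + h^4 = h^2*(a + h)*(5*a + h)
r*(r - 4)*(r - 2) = r^3 - 6*r^2 + 8*r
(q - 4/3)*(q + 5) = q^2 + 11*q/3 - 20/3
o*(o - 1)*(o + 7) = o^3 + 6*o^2 - 7*o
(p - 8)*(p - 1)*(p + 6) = p^3 - 3*p^2 - 46*p + 48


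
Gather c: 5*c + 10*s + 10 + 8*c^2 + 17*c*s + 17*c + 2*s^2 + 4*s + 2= 8*c^2 + c*(17*s + 22) + 2*s^2 + 14*s + 12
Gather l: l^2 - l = l^2 - l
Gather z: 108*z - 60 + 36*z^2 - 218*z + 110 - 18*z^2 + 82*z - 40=18*z^2 - 28*z + 10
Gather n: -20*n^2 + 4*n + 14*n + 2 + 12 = -20*n^2 + 18*n + 14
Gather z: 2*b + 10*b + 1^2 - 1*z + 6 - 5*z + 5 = 12*b - 6*z + 12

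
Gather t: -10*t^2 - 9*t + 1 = -10*t^2 - 9*t + 1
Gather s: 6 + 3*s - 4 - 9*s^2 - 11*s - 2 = -9*s^2 - 8*s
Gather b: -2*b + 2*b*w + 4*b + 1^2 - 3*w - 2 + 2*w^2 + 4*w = b*(2*w + 2) + 2*w^2 + w - 1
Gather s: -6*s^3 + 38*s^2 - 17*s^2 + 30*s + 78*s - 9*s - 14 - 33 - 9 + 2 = -6*s^3 + 21*s^2 + 99*s - 54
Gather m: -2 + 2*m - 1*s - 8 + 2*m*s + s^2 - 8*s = m*(2*s + 2) + s^2 - 9*s - 10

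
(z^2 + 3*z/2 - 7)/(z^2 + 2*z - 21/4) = 2*(z - 2)/(2*z - 3)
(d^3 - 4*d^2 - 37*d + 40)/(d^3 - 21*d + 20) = (d - 8)/(d - 4)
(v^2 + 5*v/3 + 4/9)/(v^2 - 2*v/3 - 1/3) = (v + 4/3)/(v - 1)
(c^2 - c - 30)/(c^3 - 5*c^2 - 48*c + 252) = (c + 5)/(c^2 + c - 42)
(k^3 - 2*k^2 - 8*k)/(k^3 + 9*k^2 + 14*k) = (k - 4)/(k + 7)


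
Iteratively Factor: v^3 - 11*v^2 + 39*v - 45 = (v - 3)*(v^2 - 8*v + 15) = (v - 5)*(v - 3)*(v - 3)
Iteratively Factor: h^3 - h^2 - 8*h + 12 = (h - 2)*(h^2 + h - 6) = (h - 2)*(h + 3)*(h - 2)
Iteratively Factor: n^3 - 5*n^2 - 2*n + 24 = (n + 2)*(n^2 - 7*n + 12) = (n - 3)*(n + 2)*(n - 4)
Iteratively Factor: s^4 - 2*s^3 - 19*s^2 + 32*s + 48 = (s + 1)*(s^3 - 3*s^2 - 16*s + 48) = (s - 3)*(s + 1)*(s^2 - 16) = (s - 4)*(s - 3)*(s + 1)*(s + 4)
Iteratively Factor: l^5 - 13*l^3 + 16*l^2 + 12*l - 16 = (l - 2)*(l^4 + 2*l^3 - 9*l^2 - 2*l + 8) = (l - 2)*(l + 1)*(l^3 + l^2 - 10*l + 8) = (l - 2)*(l - 1)*(l + 1)*(l^2 + 2*l - 8) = (l - 2)^2*(l - 1)*(l + 1)*(l + 4)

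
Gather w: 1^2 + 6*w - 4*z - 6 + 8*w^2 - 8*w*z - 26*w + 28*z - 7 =8*w^2 + w*(-8*z - 20) + 24*z - 12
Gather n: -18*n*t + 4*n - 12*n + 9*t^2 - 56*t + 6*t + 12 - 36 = n*(-18*t - 8) + 9*t^2 - 50*t - 24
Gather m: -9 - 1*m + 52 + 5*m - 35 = 4*m + 8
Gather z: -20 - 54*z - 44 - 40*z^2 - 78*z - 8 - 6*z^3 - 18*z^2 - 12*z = -6*z^3 - 58*z^2 - 144*z - 72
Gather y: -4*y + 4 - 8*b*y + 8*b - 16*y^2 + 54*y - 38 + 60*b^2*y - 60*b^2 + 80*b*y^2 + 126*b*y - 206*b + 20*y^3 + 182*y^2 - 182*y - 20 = -60*b^2 - 198*b + 20*y^3 + y^2*(80*b + 166) + y*(60*b^2 + 118*b - 132) - 54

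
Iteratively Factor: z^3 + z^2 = (z + 1)*(z^2) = z*(z + 1)*(z)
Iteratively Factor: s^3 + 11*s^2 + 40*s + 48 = (s + 4)*(s^2 + 7*s + 12) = (s + 3)*(s + 4)*(s + 4)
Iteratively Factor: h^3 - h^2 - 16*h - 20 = (h + 2)*(h^2 - 3*h - 10) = (h + 2)^2*(h - 5)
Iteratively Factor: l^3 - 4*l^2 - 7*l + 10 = (l - 5)*(l^2 + l - 2) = (l - 5)*(l + 2)*(l - 1)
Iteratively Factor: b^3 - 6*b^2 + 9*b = (b - 3)*(b^2 - 3*b) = b*(b - 3)*(b - 3)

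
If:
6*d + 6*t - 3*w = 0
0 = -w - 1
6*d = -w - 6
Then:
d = -5/6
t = 1/3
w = -1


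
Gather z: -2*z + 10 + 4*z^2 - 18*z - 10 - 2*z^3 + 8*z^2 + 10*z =-2*z^3 + 12*z^2 - 10*z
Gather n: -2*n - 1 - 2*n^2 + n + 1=-2*n^2 - n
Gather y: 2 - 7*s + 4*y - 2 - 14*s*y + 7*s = y*(4 - 14*s)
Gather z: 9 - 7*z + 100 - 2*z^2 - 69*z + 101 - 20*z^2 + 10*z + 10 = -22*z^2 - 66*z + 220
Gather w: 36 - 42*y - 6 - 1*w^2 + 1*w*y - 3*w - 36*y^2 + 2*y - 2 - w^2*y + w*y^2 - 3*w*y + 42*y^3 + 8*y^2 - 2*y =w^2*(-y - 1) + w*(y^2 - 2*y - 3) + 42*y^3 - 28*y^2 - 42*y + 28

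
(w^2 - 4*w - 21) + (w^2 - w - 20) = 2*w^2 - 5*w - 41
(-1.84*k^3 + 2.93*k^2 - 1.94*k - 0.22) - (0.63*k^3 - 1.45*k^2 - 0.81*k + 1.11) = -2.47*k^3 + 4.38*k^2 - 1.13*k - 1.33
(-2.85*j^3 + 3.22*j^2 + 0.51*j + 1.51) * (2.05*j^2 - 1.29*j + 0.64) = -5.8425*j^5 + 10.2775*j^4 - 4.9323*j^3 + 4.4984*j^2 - 1.6215*j + 0.9664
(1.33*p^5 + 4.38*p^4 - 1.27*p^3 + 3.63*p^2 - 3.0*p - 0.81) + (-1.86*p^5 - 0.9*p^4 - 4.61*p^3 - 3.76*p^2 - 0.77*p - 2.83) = -0.53*p^5 + 3.48*p^4 - 5.88*p^3 - 0.13*p^2 - 3.77*p - 3.64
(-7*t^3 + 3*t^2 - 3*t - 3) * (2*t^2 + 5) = -14*t^5 + 6*t^4 - 41*t^3 + 9*t^2 - 15*t - 15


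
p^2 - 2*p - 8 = (p - 4)*(p + 2)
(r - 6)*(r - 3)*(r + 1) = r^3 - 8*r^2 + 9*r + 18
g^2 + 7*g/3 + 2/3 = (g + 1/3)*(g + 2)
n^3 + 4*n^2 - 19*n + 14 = (n - 2)*(n - 1)*(n + 7)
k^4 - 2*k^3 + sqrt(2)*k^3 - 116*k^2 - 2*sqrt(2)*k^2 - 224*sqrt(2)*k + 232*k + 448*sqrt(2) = (k - 2)*(k - 8*sqrt(2))*(k + 2*sqrt(2))*(k + 7*sqrt(2))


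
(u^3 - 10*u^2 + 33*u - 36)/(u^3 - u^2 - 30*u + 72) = (u - 3)/(u + 6)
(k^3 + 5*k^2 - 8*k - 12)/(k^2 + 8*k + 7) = (k^2 + 4*k - 12)/(k + 7)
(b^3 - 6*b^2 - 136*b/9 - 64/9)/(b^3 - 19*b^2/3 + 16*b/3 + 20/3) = (3*b^2 - 20*b - 32)/(3*(b^2 - 7*b + 10))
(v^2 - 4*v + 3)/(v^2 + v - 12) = (v - 1)/(v + 4)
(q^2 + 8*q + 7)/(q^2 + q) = (q + 7)/q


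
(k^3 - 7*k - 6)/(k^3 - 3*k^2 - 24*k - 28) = (k^2 - 2*k - 3)/(k^2 - 5*k - 14)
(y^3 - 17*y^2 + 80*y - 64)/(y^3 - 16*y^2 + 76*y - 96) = (y^2 - 9*y + 8)/(y^2 - 8*y + 12)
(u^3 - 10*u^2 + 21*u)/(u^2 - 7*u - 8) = u*(-u^2 + 10*u - 21)/(-u^2 + 7*u + 8)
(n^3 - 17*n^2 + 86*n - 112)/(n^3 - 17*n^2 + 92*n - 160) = (n^2 - 9*n + 14)/(n^2 - 9*n + 20)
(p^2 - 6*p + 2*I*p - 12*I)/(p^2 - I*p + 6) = (p - 6)/(p - 3*I)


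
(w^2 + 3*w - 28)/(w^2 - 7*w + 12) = (w + 7)/(w - 3)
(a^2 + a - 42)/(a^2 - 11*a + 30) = (a + 7)/(a - 5)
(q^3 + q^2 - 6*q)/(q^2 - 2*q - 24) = q*(-q^2 - q + 6)/(-q^2 + 2*q + 24)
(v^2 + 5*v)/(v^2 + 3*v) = (v + 5)/(v + 3)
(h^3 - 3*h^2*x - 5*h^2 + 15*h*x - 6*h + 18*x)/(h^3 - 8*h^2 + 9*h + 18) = (h - 3*x)/(h - 3)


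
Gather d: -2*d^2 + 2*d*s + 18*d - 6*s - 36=-2*d^2 + d*(2*s + 18) - 6*s - 36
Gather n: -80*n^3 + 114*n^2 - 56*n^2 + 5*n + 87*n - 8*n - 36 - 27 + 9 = -80*n^3 + 58*n^2 + 84*n - 54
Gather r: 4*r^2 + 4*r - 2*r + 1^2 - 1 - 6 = 4*r^2 + 2*r - 6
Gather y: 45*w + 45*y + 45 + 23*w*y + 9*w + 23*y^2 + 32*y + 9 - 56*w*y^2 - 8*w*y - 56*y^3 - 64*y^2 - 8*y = 54*w - 56*y^3 + y^2*(-56*w - 41) + y*(15*w + 69) + 54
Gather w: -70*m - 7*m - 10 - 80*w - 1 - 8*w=-77*m - 88*w - 11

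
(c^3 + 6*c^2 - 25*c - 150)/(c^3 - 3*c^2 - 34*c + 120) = (c + 5)/(c - 4)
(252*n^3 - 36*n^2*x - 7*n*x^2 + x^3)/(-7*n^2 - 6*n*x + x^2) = (-36*n^2 + x^2)/(n + x)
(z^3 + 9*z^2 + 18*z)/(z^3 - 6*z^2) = (z^2 + 9*z + 18)/(z*(z - 6))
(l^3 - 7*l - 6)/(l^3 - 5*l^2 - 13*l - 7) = (l^2 - l - 6)/(l^2 - 6*l - 7)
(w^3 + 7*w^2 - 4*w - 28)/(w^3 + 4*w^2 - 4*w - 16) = (w + 7)/(w + 4)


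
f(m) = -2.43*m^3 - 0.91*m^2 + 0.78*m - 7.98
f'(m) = -7.29*m^2 - 1.82*m + 0.78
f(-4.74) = 226.66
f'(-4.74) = -154.38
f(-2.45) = 20.38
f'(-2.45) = -38.52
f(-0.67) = -8.18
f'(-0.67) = -1.27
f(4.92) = -315.57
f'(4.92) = -184.64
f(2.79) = -65.66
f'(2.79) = -61.04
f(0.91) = -9.85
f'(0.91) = -6.91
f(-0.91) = -7.61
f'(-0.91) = -3.60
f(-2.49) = 21.95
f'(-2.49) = -39.89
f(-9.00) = 1682.76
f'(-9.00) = -573.33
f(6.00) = -560.94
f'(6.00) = -272.58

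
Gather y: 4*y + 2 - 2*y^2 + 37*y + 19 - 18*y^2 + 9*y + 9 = -20*y^2 + 50*y + 30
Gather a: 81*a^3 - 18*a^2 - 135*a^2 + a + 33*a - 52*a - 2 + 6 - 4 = 81*a^3 - 153*a^2 - 18*a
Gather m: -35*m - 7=-35*m - 7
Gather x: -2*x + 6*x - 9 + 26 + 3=4*x + 20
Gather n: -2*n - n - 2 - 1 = -3*n - 3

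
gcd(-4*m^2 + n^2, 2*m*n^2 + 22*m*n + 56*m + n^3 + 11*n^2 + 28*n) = 2*m + n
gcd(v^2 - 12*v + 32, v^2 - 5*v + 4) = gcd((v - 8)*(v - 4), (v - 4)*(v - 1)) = v - 4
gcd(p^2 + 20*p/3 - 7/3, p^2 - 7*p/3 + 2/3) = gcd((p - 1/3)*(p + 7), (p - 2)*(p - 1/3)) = p - 1/3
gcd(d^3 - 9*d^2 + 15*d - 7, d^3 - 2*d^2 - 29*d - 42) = d - 7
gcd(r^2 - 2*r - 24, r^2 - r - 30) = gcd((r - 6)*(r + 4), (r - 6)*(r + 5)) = r - 6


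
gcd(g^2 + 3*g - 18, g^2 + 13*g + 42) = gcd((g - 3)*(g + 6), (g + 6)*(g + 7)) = g + 6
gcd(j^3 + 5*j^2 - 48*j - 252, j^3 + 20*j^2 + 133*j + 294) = j + 6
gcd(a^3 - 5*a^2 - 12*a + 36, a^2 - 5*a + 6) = a - 2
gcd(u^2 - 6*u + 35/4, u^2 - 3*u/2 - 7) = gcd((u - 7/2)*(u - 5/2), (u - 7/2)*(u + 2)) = u - 7/2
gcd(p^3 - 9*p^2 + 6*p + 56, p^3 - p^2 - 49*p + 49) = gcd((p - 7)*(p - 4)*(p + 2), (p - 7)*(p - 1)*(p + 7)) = p - 7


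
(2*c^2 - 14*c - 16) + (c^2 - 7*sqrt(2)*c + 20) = 3*c^2 - 14*c - 7*sqrt(2)*c + 4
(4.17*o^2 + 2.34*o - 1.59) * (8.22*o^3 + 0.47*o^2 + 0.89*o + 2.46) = 34.2774*o^5 + 21.1947*o^4 - 8.2587*o^3 + 11.5935*o^2 + 4.3413*o - 3.9114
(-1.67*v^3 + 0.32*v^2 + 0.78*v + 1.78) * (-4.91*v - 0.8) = 8.1997*v^4 - 0.2352*v^3 - 4.0858*v^2 - 9.3638*v - 1.424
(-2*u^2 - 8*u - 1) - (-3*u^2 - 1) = u^2 - 8*u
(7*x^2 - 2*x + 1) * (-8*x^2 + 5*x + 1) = -56*x^4 + 51*x^3 - 11*x^2 + 3*x + 1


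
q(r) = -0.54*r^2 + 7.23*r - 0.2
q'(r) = 7.23 - 1.08*r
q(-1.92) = -16.07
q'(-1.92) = 9.30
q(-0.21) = -1.74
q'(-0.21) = 7.46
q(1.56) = 9.76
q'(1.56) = 5.55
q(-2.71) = -23.76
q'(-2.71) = 10.16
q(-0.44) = -3.49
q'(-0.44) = 7.71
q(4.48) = 21.35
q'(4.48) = 2.39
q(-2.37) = -20.37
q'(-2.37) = 9.79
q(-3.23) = -29.19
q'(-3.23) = 10.72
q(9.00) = 21.13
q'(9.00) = -2.49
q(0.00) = -0.20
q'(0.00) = 7.23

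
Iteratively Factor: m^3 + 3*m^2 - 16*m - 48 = (m - 4)*(m^2 + 7*m + 12) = (m - 4)*(m + 3)*(m + 4)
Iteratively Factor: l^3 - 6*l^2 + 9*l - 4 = (l - 4)*(l^2 - 2*l + 1) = (l - 4)*(l - 1)*(l - 1)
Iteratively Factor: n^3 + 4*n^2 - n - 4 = (n + 1)*(n^2 + 3*n - 4) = (n - 1)*(n + 1)*(n + 4)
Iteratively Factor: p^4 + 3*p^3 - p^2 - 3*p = (p)*(p^3 + 3*p^2 - p - 3) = p*(p - 1)*(p^2 + 4*p + 3) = p*(p - 1)*(p + 3)*(p + 1)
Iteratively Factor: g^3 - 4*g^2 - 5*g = (g)*(g^2 - 4*g - 5) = g*(g + 1)*(g - 5)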